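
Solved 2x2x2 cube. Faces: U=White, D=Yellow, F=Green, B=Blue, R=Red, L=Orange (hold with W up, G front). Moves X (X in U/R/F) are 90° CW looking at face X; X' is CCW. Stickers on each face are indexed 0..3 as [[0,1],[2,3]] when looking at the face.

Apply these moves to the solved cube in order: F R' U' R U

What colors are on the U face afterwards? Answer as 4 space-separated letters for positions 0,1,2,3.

Answer: W B O Y

Derivation:
After move 1 (F): F=GGGG U=WWOO R=WRWR D=RRYY L=OYOY
After move 2 (R'): R=RRWW U=WBOB F=GWGO D=RGYG B=YBRB
After move 3 (U'): U=BBWO F=OYGO R=GWWW B=RRRB L=YBOY
After move 4 (R): R=WGWW U=BYWO F=OGGG D=RRYR B=ORBB
After move 5 (U): U=WBOY F=WGGG R=ORWW B=YBBB L=OGOY
Query: U face = WBOY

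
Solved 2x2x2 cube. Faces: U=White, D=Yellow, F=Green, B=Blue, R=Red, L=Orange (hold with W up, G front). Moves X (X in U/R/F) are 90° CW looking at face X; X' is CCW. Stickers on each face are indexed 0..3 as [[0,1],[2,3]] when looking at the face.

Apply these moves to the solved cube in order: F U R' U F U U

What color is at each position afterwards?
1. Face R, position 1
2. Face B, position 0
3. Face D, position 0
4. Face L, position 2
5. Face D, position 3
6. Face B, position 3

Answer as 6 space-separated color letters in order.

Answer: R G B O G B

Derivation:
After move 1 (F): F=GGGG U=WWOO R=WRWR D=RRYY L=OYOY
After move 2 (U): U=OWOW F=WRGG R=BBWR B=OYBB L=GGOY
After move 3 (R'): R=BRBW U=OBOO F=WWGW D=RRYG B=YYRB
After move 4 (U): U=OOOB F=BRGW R=YYBW B=GGRB L=WWOY
After move 5 (F): F=GBWR U=OOYW R=OYBW D=BYYG L=WROR
After move 6 (U): U=YOWO F=OYWR R=GGBW B=WRRB L=GBOR
After move 7 (U): U=WYOO F=GGWR R=WRBW B=GBRB L=OYOR
Query 1: R[1] = R
Query 2: B[0] = G
Query 3: D[0] = B
Query 4: L[2] = O
Query 5: D[3] = G
Query 6: B[3] = B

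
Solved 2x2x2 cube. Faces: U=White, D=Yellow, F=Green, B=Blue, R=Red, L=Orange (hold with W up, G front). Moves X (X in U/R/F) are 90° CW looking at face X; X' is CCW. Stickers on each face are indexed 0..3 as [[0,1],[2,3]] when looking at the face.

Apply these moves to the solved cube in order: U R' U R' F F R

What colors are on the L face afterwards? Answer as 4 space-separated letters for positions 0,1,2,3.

After move 1 (U): U=WWWW F=RRGG R=BBRR B=OOBB L=GGOO
After move 2 (R'): R=BRBR U=WBWO F=RWGW D=YRYG B=YOYB
After move 3 (U): U=WWOB F=BRGW R=YOBR B=GGYB L=RWOO
After move 4 (R'): R=ORYB U=WYOG F=BWGB D=YRYW B=GGRB
After move 5 (F): F=GBBW U=WYOW R=ORGB D=YOYW L=RYOR
After move 6 (F): F=BGWB U=WYRY R=ORWB D=GOYW L=RYOO
After move 7 (R): R=WOBR U=WGRB F=BOWW D=GRYG B=YGYB
Query: L face = RYOO

Answer: R Y O O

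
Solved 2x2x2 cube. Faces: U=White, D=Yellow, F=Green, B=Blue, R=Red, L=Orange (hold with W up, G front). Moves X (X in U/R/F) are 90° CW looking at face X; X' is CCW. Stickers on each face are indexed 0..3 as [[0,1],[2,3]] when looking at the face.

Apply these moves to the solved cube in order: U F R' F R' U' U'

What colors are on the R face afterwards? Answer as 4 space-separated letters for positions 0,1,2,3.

Answer: G R O O

Derivation:
After move 1 (U): U=WWWW F=RRGG R=BBRR B=OOBB L=GGOO
After move 2 (F): F=GRGR U=WWOG R=WBWR D=RBYY L=GYOY
After move 3 (R'): R=BRWW U=WBOO F=GWGG D=RRYR B=YOBB
After move 4 (F): F=GGGW U=WBYY R=OROW D=WBYR L=GROR
After move 5 (R'): R=RWOO U=WBYY F=GBGY D=WGYW B=ROBB
After move 6 (U'): U=BYWY F=GRGY R=GBOO B=RWBB L=ROOR
After move 7 (U'): U=YYBW F=ROGY R=GROO B=GBBB L=RWOR
Query: R face = GROO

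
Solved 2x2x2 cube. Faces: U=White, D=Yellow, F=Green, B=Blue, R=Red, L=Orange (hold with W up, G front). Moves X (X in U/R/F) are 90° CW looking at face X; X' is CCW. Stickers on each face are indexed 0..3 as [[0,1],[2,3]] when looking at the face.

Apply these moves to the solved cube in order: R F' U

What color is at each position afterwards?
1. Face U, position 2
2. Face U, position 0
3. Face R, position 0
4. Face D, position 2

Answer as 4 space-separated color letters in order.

Answer: R R W Y

Derivation:
After move 1 (R): R=RRRR U=WGWG F=GYGY D=YBYB B=WBWB
After move 2 (F'): F=YYGG U=WGRR R=BRYR D=OOYB L=OGOW
After move 3 (U): U=RWRG F=BRGG R=WBYR B=OGWB L=YYOW
Query 1: U[2] = R
Query 2: U[0] = R
Query 3: R[0] = W
Query 4: D[2] = Y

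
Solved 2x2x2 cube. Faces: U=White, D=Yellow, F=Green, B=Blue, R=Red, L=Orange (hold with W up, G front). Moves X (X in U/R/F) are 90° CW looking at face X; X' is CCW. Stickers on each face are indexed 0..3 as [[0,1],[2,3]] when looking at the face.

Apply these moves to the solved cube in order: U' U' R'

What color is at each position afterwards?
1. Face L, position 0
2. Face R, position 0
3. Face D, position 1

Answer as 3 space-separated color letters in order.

Answer: R O B

Derivation:
After move 1 (U'): U=WWWW F=OOGG R=GGRR B=RRBB L=BBOO
After move 2 (U'): U=WWWW F=BBGG R=OORR B=GGBB L=RROO
After move 3 (R'): R=OROR U=WBWG F=BWGW D=YBYG B=YGYB
Query 1: L[0] = R
Query 2: R[0] = O
Query 3: D[1] = B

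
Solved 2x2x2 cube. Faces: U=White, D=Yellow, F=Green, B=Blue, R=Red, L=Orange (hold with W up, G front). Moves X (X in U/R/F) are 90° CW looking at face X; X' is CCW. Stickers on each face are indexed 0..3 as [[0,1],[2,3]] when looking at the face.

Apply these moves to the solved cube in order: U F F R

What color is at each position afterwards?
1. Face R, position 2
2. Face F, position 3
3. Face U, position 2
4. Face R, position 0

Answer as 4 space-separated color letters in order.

Answer: R Y Y G

Derivation:
After move 1 (U): U=WWWW F=RRGG R=BBRR B=OOBB L=GGOO
After move 2 (F): F=GRGR U=WWOG R=WBWR D=RBYY L=GYOY
After move 3 (F): F=GGRR U=WWYY R=OBGR D=WWYY L=GROB
After move 4 (R): R=GORB U=WGYR F=GWRY D=WBYO B=YOWB
Query 1: R[2] = R
Query 2: F[3] = Y
Query 3: U[2] = Y
Query 4: R[0] = G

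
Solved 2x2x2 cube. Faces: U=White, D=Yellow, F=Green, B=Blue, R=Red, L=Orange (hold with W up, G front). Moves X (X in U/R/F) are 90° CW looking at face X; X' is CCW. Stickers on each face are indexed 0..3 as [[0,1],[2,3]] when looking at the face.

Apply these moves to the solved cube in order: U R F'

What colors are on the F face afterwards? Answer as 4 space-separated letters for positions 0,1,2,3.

After move 1 (U): U=WWWW F=RRGG R=BBRR B=OOBB L=GGOO
After move 2 (R): R=RBRB U=WRWG F=RYGY D=YBYO B=WOWB
After move 3 (F'): F=YYRG U=WRRR R=BBYB D=GOYO L=GGOW
Query: F face = YYRG

Answer: Y Y R G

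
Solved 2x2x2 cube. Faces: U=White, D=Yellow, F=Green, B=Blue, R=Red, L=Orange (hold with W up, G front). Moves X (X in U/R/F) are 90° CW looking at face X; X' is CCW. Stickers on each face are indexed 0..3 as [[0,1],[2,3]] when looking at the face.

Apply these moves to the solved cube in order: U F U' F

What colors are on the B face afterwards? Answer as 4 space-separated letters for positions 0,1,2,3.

Answer: W B B B

Derivation:
After move 1 (U): U=WWWW F=RRGG R=BBRR B=OOBB L=GGOO
After move 2 (F): F=GRGR U=WWOG R=WBWR D=RBYY L=GYOY
After move 3 (U'): U=WGWO F=GYGR R=GRWR B=WBBB L=OOOY
After move 4 (F): F=GGRY U=WGYO R=WROR D=WGYY L=OROB
Query: B face = WBBB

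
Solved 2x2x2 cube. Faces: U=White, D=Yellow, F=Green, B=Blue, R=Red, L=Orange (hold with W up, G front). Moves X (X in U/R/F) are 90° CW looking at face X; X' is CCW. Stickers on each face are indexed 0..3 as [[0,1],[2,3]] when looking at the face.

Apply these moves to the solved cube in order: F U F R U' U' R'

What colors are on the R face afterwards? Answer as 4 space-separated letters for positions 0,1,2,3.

After move 1 (F): F=GGGG U=WWOO R=WRWR D=RRYY L=OYOY
After move 2 (U): U=OWOW F=WRGG R=BBWR B=OYBB L=GGOY
After move 3 (F): F=GWGR U=OWYG R=OBWR D=WBYY L=GROR
After move 4 (R): R=WORB U=OWYR F=GBGY D=WBYO B=GYWB
After move 5 (U'): U=WROY F=GRGY R=GBRB B=WOWB L=GYOR
After move 6 (U'): U=RYWO F=GYGY R=GRRB B=GBWB L=WOOR
After move 7 (R'): R=RBGR U=RWWG F=GYGO D=WYYY B=OBBB
Query: R face = RBGR

Answer: R B G R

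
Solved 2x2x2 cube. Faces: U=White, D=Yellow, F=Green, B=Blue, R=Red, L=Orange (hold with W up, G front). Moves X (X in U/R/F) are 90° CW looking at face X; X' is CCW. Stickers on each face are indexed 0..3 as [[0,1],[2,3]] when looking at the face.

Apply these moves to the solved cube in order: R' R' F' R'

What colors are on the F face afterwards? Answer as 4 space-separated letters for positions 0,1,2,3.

After move 1 (R'): R=RRRR U=WBWB F=GWGW D=YGYG B=YBYB
After move 2 (R'): R=RRRR U=WYWY F=GBGB D=YWYW B=GBGB
After move 3 (F'): F=BBGG U=WYRR R=WRYR D=OOYW L=OYOW
After move 4 (R'): R=RRWY U=WGRG F=BYGR D=OBYG B=WBOB
Query: F face = BYGR

Answer: B Y G R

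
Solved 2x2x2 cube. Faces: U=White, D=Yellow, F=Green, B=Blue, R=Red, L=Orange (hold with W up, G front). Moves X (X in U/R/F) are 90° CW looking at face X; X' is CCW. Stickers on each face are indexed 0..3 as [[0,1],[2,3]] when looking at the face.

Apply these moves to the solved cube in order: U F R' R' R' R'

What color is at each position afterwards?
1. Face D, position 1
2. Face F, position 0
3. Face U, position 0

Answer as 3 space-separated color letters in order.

After move 1 (U): U=WWWW F=RRGG R=BBRR B=OOBB L=GGOO
After move 2 (F): F=GRGR U=WWOG R=WBWR D=RBYY L=GYOY
After move 3 (R'): R=BRWW U=WBOO F=GWGG D=RRYR B=YOBB
After move 4 (R'): R=RWBW U=WBOY F=GBGO D=RWYG B=RORB
After move 5 (R'): R=WWRB U=WROR F=GBGY D=RBYO B=GOWB
After move 6 (R'): R=WBWR U=WWOG F=GRGR D=RBYY B=OOBB
Query 1: D[1] = B
Query 2: F[0] = G
Query 3: U[0] = W

Answer: B G W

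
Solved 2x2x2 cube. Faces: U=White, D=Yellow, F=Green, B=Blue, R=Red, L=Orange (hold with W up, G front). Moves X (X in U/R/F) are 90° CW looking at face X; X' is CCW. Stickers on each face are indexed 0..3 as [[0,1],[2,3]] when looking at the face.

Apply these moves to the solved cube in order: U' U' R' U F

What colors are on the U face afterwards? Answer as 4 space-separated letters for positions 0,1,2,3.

Answer: W W O W

Derivation:
After move 1 (U'): U=WWWW F=OOGG R=GGRR B=RRBB L=BBOO
After move 2 (U'): U=WWWW F=BBGG R=OORR B=GGBB L=RROO
After move 3 (R'): R=OROR U=WBWG F=BWGW D=YBYG B=YGYB
After move 4 (U): U=WWGB F=ORGW R=YGOR B=RRYB L=BWOO
After move 5 (F): F=GOWR U=WWOW R=GGBR D=OYYG L=BYOB
Query: U face = WWOW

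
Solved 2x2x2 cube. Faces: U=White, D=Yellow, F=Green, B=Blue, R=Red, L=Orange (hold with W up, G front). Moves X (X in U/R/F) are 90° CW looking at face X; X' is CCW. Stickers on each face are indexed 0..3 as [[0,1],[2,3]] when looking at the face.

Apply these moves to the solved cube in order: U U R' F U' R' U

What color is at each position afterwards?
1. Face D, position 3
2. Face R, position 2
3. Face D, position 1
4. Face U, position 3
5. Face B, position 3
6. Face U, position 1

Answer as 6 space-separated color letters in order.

Answer: W G Y Y B B

Derivation:
After move 1 (U): U=WWWW F=RRGG R=BBRR B=OOBB L=GGOO
After move 2 (U): U=WWWW F=BBGG R=OORR B=GGBB L=RROO
After move 3 (R'): R=OROR U=WBWG F=BWGW D=YBYG B=YGYB
After move 4 (F): F=GBWW U=WBOR R=WRGR D=OOYG L=RYOB
After move 5 (U'): U=BRWO F=RYWW R=GBGR B=WRYB L=YGOB
After move 6 (R'): R=BRGG U=BYWW F=RRWO D=OYYW B=GROB
After move 7 (U): U=WBWY F=BRWO R=GRGG B=YGOB L=RROB
Query 1: D[3] = W
Query 2: R[2] = G
Query 3: D[1] = Y
Query 4: U[3] = Y
Query 5: B[3] = B
Query 6: U[1] = B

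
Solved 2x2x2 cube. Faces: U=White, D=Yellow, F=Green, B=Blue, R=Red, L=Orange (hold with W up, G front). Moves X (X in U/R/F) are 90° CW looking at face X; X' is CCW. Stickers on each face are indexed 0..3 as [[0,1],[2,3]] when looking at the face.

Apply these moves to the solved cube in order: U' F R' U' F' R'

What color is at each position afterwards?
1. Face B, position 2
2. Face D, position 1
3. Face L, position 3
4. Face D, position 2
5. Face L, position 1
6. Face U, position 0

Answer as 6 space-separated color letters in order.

After move 1 (U'): U=WWWW F=OOGG R=GGRR B=RRBB L=BBOO
After move 2 (F): F=GOGO U=WWOB R=WGWR D=RGYY L=BYOY
After move 3 (R'): R=GRWW U=WBOR F=GWGB D=ROYO B=YRGB
After move 4 (U'): U=BRWO F=BYGB R=GWWW B=GRGB L=YROY
After move 5 (F'): F=YBBG U=BRGW R=OWRW D=RYYO L=YOOW
After move 6 (R'): R=WWOR U=BGGG F=YRBW D=RBYG B=ORYB
Query 1: B[2] = Y
Query 2: D[1] = B
Query 3: L[3] = W
Query 4: D[2] = Y
Query 5: L[1] = O
Query 6: U[0] = B

Answer: Y B W Y O B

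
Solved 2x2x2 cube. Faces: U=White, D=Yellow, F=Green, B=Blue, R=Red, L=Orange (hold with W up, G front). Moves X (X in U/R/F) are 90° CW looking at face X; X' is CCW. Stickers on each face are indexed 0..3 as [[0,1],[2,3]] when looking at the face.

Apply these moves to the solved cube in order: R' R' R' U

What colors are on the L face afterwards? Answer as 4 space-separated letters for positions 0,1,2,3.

After move 1 (R'): R=RRRR U=WBWB F=GWGW D=YGYG B=YBYB
After move 2 (R'): R=RRRR U=WYWY F=GBGB D=YWYW B=GBGB
After move 3 (R'): R=RRRR U=WGWG F=GYGY D=YBYB B=WBWB
After move 4 (U): U=WWGG F=RRGY R=WBRR B=OOWB L=GYOO
Query: L face = GYOO

Answer: G Y O O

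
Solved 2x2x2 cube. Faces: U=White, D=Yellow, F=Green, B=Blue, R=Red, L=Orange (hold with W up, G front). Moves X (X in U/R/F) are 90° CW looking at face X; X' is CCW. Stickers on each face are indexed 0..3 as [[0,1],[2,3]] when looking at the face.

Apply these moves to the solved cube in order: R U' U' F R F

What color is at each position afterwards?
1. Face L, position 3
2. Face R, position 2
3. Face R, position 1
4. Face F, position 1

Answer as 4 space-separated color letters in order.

After move 1 (R): R=RRRR U=WGWG F=GYGY D=YBYB B=WBWB
After move 2 (U'): U=GGWW F=OOGY R=GYRR B=RRWB L=WBOO
After move 3 (U'): U=GWGW F=WBGY R=OORR B=GYWB L=RROO
After move 4 (F): F=GWYB U=GWOR R=GOWR D=ROYB L=RYOB
After move 5 (R): R=WGRO U=GWOB F=GOYB D=RWYG B=RYWB
After move 6 (F): F=YGBO U=GWBY R=OGBO D=RWYG L=RROW
Query 1: L[3] = W
Query 2: R[2] = B
Query 3: R[1] = G
Query 4: F[1] = G

Answer: W B G G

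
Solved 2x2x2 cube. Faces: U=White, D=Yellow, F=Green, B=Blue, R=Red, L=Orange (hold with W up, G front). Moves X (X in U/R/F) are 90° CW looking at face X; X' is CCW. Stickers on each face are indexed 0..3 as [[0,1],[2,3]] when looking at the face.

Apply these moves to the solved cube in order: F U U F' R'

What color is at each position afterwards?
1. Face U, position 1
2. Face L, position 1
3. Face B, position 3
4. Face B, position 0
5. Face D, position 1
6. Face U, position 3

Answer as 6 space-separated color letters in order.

After move 1 (F): F=GGGG U=WWOO R=WRWR D=RRYY L=OYOY
After move 2 (U): U=OWOW F=WRGG R=BBWR B=OYBB L=GGOY
After move 3 (U): U=OOWW F=BBGG R=OYWR B=GGBB L=WROY
After move 4 (F'): F=BGBG U=OOOW R=RYRR D=RYYY L=WWOW
After move 5 (R'): R=YRRR U=OBOG F=BOBW D=RGYG B=YGYB
Query 1: U[1] = B
Query 2: L[1] = W
Query 3: B[3] = B
Query 4: B[0] = Y
Query 5: D[1] = G
Query 6: U[3] = G

Answer: B W B Y G G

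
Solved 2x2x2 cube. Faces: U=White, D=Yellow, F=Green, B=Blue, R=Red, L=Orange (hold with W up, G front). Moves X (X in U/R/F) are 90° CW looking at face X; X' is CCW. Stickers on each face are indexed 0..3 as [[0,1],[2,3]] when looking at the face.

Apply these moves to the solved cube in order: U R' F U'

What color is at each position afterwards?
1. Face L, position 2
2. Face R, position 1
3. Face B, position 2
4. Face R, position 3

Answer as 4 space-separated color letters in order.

Answer: O R Y R

Derivation:
After move 1 (U): U=WWWW F=RRGG R=BBRR B=OOBB L=GGOO
After move 2 (R'): R=BRBR U=WBWO F=RWGW D=YRYG B=YOYB
After move 3 (F): F=GRWW U=WBOG R=WROR D=BBYG L=GYOR
After move 4 (U'): U=BGWO F=GYWW R=GROR B=WRYB L=YOOR
Query 1: L[2] = O
Query 2: R[1] = R
Query 3: B[2] = Y
Query 4: R[3] = R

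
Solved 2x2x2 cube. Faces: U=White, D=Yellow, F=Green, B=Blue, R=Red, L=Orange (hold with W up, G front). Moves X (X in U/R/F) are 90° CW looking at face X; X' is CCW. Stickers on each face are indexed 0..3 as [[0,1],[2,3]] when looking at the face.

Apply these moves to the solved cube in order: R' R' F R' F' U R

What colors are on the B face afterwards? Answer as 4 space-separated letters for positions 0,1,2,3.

After move 1 (R'): R=RRRR U=WBWB F=GWGW D=YGYG B=YBYB
After move 2 (R'): R=RRRR U=WYWY F=GBGB D=YWYW B=GBGB
After move 3 (F): F=GGBB U=WYOO R=WRYR D=RRYW L=OYOW
After move 4 (R'): R=RRWY U=WGOG F=GYBO D=RGYB B=WBRB
After move 5 (F'): F=YOGB U=WGRW R=GRRY D=YWYB L=OGOO
After move 6 (U): U=RWWG F=GRGB R=WBRY B=OGRB L=YOOO
After move 7 (R): R=RWYB U=RRWB F=GWGB D=YRYO B=GGWB
Query: B face = GGWB

Answer: G G W B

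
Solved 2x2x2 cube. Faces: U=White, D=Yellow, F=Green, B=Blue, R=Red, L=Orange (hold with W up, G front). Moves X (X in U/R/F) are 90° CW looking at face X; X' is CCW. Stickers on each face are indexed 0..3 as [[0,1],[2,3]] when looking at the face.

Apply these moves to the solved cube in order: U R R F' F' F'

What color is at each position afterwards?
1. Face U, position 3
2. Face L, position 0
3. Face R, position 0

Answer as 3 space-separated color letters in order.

Answer: G G W

Derivation:
After move 1 (U): U=WWWW F=RRGG R=BBRR B=OOBB L=GGOO
After move 2 (R): R=RBRB U=WRWG F=RYGY D=YBYO B=WOWB
After move 3 (R): R=RRBB U=WYWY F=RBGO D=YWYW B=GORB
After move 4 (F'): F=BORG U=WYRB R=WRYB D=GOYW L=GYOW
After move 5 (F'): F=OGBR U=WYWY R=ORGB D=YWYW L=GBOR
After move 6 (F'): F=GROB U=WYOG R=WRYB D=BRYW L=GYOW
Query 1: U[3] = G
Query 2: L[0] = G
Query 3: R[0] = W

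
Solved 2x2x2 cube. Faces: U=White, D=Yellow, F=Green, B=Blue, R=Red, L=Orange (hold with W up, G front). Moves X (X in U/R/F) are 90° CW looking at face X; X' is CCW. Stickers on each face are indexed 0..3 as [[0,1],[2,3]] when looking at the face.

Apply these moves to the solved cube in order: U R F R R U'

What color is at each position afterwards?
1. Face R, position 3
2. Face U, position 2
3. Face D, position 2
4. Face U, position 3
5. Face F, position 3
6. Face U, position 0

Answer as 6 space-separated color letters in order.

Answer: W W Y O W R

Derivation:
After move 1 (U): U=WWWW F=RRGG R=BBRR B=OOBB L=GGOO
After move 2 (R): R=RBRB U=WRWG F=RYGY D=YBYO B=WOWB
After move 3 (F): F=GRYY U=WROG R=WBGB D=RRYO L=GYOB
After move 4 (R): R=GWBB U=WROY F=GRYO D=RWYW B=GORB
After move 5 (R): R=BGBW U=WROO F=GWYW D=RRYG B=YORB
After move 6 (U'): U=ROWO F=GYYW R=GWBW B=BGRB L=YOOB
Query 1: R[3] = W
Query 2: U[2] = W
Query 3: D[2] = Y
Query 4: U[3] = O
Query 5: F[3] = W
Query 6: U[0] = R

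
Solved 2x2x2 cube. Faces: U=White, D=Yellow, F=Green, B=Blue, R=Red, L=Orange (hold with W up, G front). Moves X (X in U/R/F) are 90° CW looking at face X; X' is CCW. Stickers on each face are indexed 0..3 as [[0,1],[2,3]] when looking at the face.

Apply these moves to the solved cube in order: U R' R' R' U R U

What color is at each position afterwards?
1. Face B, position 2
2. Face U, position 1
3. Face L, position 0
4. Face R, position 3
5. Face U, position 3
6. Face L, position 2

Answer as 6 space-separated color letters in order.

After move 1 (U): U=WWWW F=RRGG R=BBRR B=OOBB L=GGOO
After move 2 (R'): R=BRBR U=WBWO F=RWGW D=YRYG B=YOYB
After move 3 (R'): R=RRBB U=WYWY F=RBGO D=YWYW B=GORB
After move 4 (R'): R=RBRB U=WRWG F=RYGY D=YBYO B=WOWB
After move 5 (U): U=WWGR F=RBGY R=WORB B=GGWB L=RYOO
After move 6 (R): R=RWBO U=WBGY F=RBGO D=YWYG B=RGWB
After move 7 (U): U=GWYB F=RWGO R=RGBO B=RYWB L=RBOO
Query 1: B[2] = W
Query 2: U[1] = W
Query 3: L[0] = R
Query 4: R[3] = O
Query 5: U[3] = B
Query 6: L[2] = O

Answer: W W R O B O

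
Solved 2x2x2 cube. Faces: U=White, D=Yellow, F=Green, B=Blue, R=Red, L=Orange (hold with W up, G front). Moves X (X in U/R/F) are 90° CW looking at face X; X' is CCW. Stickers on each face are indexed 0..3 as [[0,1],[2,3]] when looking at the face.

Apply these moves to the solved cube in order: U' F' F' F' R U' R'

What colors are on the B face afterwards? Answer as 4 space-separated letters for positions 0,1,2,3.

After move 1 (U'): U=WWWW F=OOGG R=GGRR B=RRBB L=BBOO
After move 2 (F'): F=OGOG U=WWGR R=YGYR D=BOYY L=BWOW
After move 3 (F'): F=GGOO U=WWYY R=OGBR D=WWYY L=BROG
After move 4 (F'): F=GOGO U=WWOB R=WGWR D=RGYY L=BYOY
After move 5 (R): R=WWRG U=WOOO F=GGGY D=RBYR B=BRWB
After move 6 (U'): U=OOWO F=BYGY R=GGRG B=WWWB L=BROY
After move 7 (R'): R=GGGR U=OWWW F=BOGO D=RYYY B=RWBB
Query: B face = RWBB

Answer: R W B B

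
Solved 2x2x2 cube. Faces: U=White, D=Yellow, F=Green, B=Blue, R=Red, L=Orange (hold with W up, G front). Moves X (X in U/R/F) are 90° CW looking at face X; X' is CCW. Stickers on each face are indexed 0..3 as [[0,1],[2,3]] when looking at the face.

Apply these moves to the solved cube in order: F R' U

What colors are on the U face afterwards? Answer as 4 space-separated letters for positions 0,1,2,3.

Answer: O W B B

Derivation:
After move 1 (F): F=GGGG U=WWOO R=WRWR D=RRYY L=OYOY
After move 2 (R'): R=RRWW U=WBOB F=GWGO D=RGYG B=YBRB
After move 3 (U): U=OWBB F=RRGO R=YBWW B=OYRB L=GWOY
Query: U face = OWBB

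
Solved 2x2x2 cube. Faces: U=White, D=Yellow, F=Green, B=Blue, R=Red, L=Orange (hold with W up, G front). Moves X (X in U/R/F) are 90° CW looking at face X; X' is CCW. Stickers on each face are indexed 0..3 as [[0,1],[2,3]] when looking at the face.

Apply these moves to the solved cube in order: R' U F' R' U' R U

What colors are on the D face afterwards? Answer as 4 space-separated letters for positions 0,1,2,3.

Answer: W O Y B

Derivation:
After move 1 (R'): R=RRRR U=WBWB F=GWGW D=YGYG B=YBYB
After move 2 (U): U=WWBB F=RRGW R=YBRR B=OOYB L=GWOO
After move 3 (F'): F=RWRG U=WWYR R=GBYR D=WOYG L=GBOB
After move 4 (R'): R=BRGY U=WYYO F=RWRR D=WWYG B=GOOB
After move 5 (U'): U=YOWY F=GBRR R=RWGY B=BROB L=GOOB
After move 6 (R): R=GRYW U=YBWR F=GWRG D=WOYB B=YROB
After move 7 (U): U=WYRB F=GRRG R=YRYW B=GOOB L=GWOB
Query: D face = WOYB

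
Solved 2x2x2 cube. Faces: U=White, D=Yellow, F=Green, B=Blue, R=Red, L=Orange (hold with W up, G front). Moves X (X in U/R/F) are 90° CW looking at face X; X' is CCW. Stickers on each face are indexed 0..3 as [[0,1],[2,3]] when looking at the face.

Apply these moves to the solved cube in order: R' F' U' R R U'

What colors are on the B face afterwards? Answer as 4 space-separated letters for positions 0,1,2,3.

Answer: R Y B B

Derivation:
After move 1 (R'): R=RRRR U=WBWB F=GWGW D=YGYG B=YBYB
After move 2 (F'): F=WWGG U=WBRR R=GRYR D=OOYG L=OBOW
After move 3 (U'): U=BRWR F=OBGG R=WWYR B=GRYB L=YBOW
After move 4 (R): R=YWRW U=BBWG F=OOGG D=OYYG B=RRRB
After move 5 (R): R=RYWW U=BOWG F=OYGG D=ORYR B=GRBB
After move 6 (U'): U=OGBW F=YBGG R=OYWW B=RYBB L=GROW
Query: B face = RYBB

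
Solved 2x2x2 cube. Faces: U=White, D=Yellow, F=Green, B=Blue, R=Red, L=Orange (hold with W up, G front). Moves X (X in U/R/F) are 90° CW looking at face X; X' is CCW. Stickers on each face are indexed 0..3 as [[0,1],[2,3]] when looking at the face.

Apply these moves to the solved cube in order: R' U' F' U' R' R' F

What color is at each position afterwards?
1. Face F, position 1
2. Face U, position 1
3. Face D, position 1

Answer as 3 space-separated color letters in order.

Answer: Y O R

Derivation:
After move 1 (R'): R=RRRR U=WBWB F=GWGW D=YGYG B=YBYB
After move 2 (U'): U=BBWW F=OOGW R=GWRR B=RRYB L=YBOO
After move 3 (F'): F=OWOG U=BBGR R=GWYR D=BOYG L=YWOW
After move 4 (U'): U=BRBG F=YWOG R=OWYR B=GWYB L=RROW
After move 5 (R'): R=WROY U=BYBG F=YROG D=BWYG B=GWOB
After move 6 (R'): R=RYWO U=BOBG F=YYOG D=BRYG B=GWWB
After move 7 (F): F=OYGY U=BOWR R=BYGO D=WRYG L=RBOR
Query 1: F[1] = Y
Query 2: U[1] = O
Query 3: D[1] = R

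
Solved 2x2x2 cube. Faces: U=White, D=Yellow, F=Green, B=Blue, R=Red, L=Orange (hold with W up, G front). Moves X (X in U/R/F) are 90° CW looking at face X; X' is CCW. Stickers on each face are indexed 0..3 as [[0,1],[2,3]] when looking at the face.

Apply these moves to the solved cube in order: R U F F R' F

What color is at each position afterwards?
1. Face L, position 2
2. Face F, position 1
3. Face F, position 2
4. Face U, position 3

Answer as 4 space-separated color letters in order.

After move 1 (R): R=RRRR U=WGWG F=GYGY D=YBYB B=WBWB
After move 2 (U): U=WWGG F=RRGY R=WBRR B=OOWB L=GYOO
After move 3 (F): F=GRYR U=WWOY R=GBGR D=RWYB L=GYOB
After move 4 (F): F=YGRR U=WWBY R=OBYR D=GGYB L=GROW
After move 5 (R'): R=BROY U=WWBO F=YWRY D=GGYR B=BOGB
After move 6 (F): F=RYYW U=WWWR R=BROY D=OBYR L=GGOG
Query 1: L[2] = O
Query 2: F[1] = Y
Query 3: F[2] = Y
Query 4: U[3] = R

Answer: O Y Y R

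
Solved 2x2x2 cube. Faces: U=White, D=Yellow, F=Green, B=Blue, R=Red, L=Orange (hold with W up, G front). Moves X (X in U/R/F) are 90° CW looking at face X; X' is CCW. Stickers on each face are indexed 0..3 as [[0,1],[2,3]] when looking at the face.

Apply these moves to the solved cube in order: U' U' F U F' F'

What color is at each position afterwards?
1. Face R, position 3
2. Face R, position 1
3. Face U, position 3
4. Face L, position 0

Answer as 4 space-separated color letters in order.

Answer: R G R G

Derivation:
After move 1 (U'): U=WWWW F=OOGG R=GGRR B=RRBB L=BBOO
After move 2 (U'): U=WWWW F=BBGG R=OORR B=GGBB L=RROO
After move 3 (F): F=GBGB U=WWOR R=WOWR D=ROYY L=RYOY
After move 4 (U): U=OWRW F=WOGB R=GGWR B=RYBB L=GBOY
After move 5 (F'): F=OBWG U=OWGW R=OGRR D=BYYY L=GWOR
After move 6 (F'): F=BGOW U=OWOR R=YGBR D=WRYY L=GWOG
Query 1: R[3] = R
Query 2: R[1] = G
Query 3: U[3] = R
Query 4: L[0] = G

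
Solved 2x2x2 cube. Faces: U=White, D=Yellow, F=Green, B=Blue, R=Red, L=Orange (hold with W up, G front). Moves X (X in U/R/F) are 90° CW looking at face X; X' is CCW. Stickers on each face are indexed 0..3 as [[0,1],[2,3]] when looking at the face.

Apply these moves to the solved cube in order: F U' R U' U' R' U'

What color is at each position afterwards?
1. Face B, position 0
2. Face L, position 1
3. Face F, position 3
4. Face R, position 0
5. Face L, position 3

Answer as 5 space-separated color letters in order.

Answer: B R W O Y

Derivation:
After move 1 (F): F=GGGG U=WWOO R=WRWR D=RRYY L=OYOY
After move 2 (U'): U=WOWO F=OYGG R=GGWR B=WRBB L=BBOY
After move 3 (R): R=WGRG U=WYWG F=ORGY D=RBYW B=OROB
After move 4 (U'): U=YGWW F=BBGY R=ORRG B=WGOB L=OROY
After move 5 (U'): U=GWYW F=ORGY R=BBRG B=OROB L=WGOY
After move 6 (R'): R=BGBR U=GOYO F=OWGW D=RRYY B=WRBB
After move 7 (U'): U=OOGY F=WGGW R=OWBR B=BGBB L=WROY
Query 1: B[0] = B
Query 2: L[1] = R
Query 3: F[3] = W
Query 4: R[0] = O
Query 5: L[3] = Y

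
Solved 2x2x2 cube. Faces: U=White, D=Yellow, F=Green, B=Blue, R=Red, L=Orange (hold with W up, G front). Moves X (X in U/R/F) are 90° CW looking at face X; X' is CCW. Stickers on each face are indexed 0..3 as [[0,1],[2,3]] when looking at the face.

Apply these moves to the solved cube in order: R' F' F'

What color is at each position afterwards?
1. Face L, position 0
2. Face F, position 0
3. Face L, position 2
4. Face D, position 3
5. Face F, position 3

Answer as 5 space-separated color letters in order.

After move 1 (R'): R=RRRR U=WBWB F=GWGW D=YGYG B=YBYB
After move 2 (F'): F=WWGG U=WBRR R=GRYR D=OOYG L=OBOW
After move 3 (F'): F=WGWG U=WBGY R=OROR D=BWYG L=OROR
Query 1: L[0] = O
Query 2: F[0] = W
Query 3: L[2] = O
Query 4: D[3] = G
Query 5: F[3] = G

Answer: O W O G G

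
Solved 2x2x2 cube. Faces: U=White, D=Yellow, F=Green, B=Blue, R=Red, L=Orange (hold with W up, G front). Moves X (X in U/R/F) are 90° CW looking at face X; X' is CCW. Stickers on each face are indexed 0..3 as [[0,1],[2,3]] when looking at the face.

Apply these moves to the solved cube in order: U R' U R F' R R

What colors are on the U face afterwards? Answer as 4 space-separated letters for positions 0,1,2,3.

After move 1 (U): U=WWWW F=RRGG R=BBRR B=OOBB L=GGOO
After move 2 (R'): R=BRBR U=WBWO F=RWGW D=YRYG B=YOYB
After move 3 (U): U=WWOB F=BRGW R=YOBR B=GGYB L=RWOO
After move 4 (R): R=BYRO U=WROW F=BRGG D=YYYG B=BGWB
After move 5 (F'): F=RGBG U=WRBR R=YYYO D=WOYG L=RWOO
After move 6 (R): R=YYOY U=WGBG F=ROBG D=WWYB B=RGRB
After move 7 (R): R=OYYY U=WOBG F=RWBB D=WRYR B=GGGB
Query: U face = WOBG

Answer: W O B G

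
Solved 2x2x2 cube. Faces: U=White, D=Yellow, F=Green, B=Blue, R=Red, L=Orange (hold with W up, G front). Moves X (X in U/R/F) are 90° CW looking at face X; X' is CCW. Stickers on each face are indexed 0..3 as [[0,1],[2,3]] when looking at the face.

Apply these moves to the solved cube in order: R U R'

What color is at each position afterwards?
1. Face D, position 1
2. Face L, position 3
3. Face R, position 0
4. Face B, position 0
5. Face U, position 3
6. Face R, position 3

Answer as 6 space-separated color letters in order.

After move 1 (R): R=RRRR U=WGWG F=GYGY D=YBYB B=WBWB
After move 2 (U): U=WWGG F=RRGY R=WBRR B=OOWB L=GYOO
After move 3 (R'): R=BRWR U=WWGO F=RWGG D=YRYY B=BOBB
Query 1: D[1] = R
Query 2: L[3] = O
Query 3: R[0] = B
Query 4: B[0] = B
Query 5: U[3] = O
Query 6: R[3] = R

Answer: R O B B O R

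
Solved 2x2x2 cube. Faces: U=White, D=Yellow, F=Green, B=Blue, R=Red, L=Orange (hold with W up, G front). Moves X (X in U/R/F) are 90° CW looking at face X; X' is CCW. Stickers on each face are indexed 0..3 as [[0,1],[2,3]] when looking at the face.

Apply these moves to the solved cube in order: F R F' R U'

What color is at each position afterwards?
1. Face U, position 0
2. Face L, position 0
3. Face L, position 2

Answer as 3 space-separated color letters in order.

Answer: Y R O

Derivation:
After move 1 (F): F=GGGG U=WWOO R=WRWR D=RRYY L=OYOY
After move 2 (R): R=WWRR U=WGOG F=GRGY D=RBYB B=OBWB
After move 3 (F'): F=RYGG U=WGWR R=BWRR D=YYYB L=OGOO
After move 4 (R): R=RBRW U=WYWG F=RYGB D=YWYO B=RBGB
After move 5 (U'): U=YGWW F=OGGB R=RYRW B=RBGB L=RBOO
Query 1: U[0] = Y
Query 2: L[0] = R
Query 3: L[2] = O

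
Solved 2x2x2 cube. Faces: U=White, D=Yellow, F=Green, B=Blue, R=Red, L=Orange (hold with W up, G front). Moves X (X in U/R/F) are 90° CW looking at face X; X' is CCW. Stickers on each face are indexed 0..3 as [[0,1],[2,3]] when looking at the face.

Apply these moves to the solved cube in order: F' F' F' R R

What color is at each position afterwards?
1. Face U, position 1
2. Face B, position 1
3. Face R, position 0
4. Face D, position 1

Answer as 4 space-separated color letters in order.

Answer: R B R W

Derivation:
After move 1 (F'): F=GGGG U=WWRR R=YRYR D=OOYY L=OWOW
After move 2 (F'): F=GGGG U=WWYY R=OROR D=WWYY L=OROR
After move 3 (F'): F=GGGG U=WWOO R=WRWR D=RRYY L=OYOY
After move 4 (R): R=WWRR U=WGOG F=GRGY D=RBYB B=OBWB
After move 5 (R): R=RWRW U=WROY F=GBGB D=RWYO B=GBGB
Query 1: U[1] = R
Query 2: B[1] = B
Query 3: R[0] = R
Query 4: D[1] = W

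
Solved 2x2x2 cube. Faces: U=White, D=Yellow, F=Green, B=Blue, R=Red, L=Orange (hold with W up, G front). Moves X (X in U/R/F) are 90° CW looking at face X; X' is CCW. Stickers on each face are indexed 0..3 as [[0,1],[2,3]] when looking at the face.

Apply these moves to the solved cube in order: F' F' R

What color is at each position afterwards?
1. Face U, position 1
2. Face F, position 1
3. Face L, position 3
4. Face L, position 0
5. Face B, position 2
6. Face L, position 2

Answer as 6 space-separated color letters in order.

Answer: G W R O W O

Derivation:
After move 1 (F'): F=GGGG U=WWRR R=YRYR D=OOYY L=OWOW
After move 2 (F'): F=GGGG U=WWYY R=OROR D=WWYY L=OROR
After move 3 (R): R=OORR U=WGYG F=GWGY D=WBYB B=YBWB
Query 1: U[1] = G
Query 2: F[1] = W
Query 3: L[3] = R
Query 4: L[0] = O
Query 5: B[2] = W
Query 6: L[2] = O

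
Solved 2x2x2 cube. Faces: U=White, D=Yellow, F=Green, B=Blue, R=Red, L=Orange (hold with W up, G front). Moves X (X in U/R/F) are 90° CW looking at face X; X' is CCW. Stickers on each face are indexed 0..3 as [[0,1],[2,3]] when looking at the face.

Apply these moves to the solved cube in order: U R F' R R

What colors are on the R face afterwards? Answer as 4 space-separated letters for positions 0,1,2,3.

Answer: B Y B B

Derivation:
After move 1 (U): U=WWWW F=RRGG R=BBRR B=OOBB L=GGOO
After move 2 (R): R=RBRB U=WRWG F=RYGY D=YBYO B=WOWB
After move 3 (F'): F=YYRG U=WRRR R=BBYB D=GOYO L=GGOW
After move 4 (R): R=YBBB U=WYRG F=YORO D=GWYW B=RORB
After move 5 (R): R=BYBB U=WORO F=YWRW D=GRYR B=GOYB
Query: R face = BYBB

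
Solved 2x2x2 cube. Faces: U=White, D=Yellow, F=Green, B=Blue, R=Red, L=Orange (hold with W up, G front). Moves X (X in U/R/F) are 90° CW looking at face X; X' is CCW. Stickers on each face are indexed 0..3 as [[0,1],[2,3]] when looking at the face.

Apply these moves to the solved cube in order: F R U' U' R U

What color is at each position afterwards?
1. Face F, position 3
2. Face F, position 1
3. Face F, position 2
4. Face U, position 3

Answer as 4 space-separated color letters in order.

Answer: B O G B

Derivation:
After move 1 (F): F=GGGG U=WWOO R=WRWR D=RRYY L=OYOY
After move 2 (R): R=WWRR U=WGOG F=GRGY D=RBYB B=OBWB
After move 3 (U'): U=GGWO F=OYGY R=GRRR B=WWWB L=OBOY
After move 4 (U'): U=GOGW F=OBGY R=OYRR B=GRWB L=WWOY
After move 5 (R): R=RORY U=GBGY F=OBGB D=RWYG B=WROB
After move 6 (U): U=GGYB F=ROGB R=WRRY B=WWOB L=OBOY
Query 1: F[3] = B
Query 2: F[1] = O
Query 3: F[2] = G
Query 4: U[3] = B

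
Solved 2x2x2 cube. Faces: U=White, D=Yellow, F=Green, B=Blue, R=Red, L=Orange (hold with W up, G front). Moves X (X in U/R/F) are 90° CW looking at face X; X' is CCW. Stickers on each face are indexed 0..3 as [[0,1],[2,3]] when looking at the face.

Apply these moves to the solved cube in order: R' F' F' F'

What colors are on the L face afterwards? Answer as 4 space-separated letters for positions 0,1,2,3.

After move 1 (R'): R=RRRR U=WBWB F=GWGW D=YGYG B=YBYB
After move 2 (F'): F=WWGG U=WBRR R=GRYR D=OOYG L=OBOW
After move 3 (F'): F=WGWG U=WBGY R=OROR D=BWYG L=OROR
After move 4 (F'): F=GGWW U=WBOO R=WRBR D=RRYG L=OYOG
Query: L face = OYOG

Answer: O Y O G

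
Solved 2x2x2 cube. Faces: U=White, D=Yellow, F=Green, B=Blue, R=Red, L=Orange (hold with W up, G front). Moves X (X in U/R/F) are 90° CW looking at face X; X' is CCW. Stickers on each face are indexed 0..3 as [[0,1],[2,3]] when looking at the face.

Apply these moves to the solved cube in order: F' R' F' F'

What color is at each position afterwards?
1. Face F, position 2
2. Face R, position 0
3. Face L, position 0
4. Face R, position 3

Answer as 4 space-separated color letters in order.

After move 1 (F'): F=GGGG U=WWRR R=YRYR D=OOYY L=OWOW
After move 2 (R'): R=RRYY U=WBRB F=GWGR D=OGYG B=YBOB
After move 3 (F'): F=WRGG U=WBRY R=GROY D=WWYG L=OBOR
After move 4 (F'): F=RGWG U=WBGO R=WRWY D=BRYG L=OYOR
Query 1: F[2] = W
Query 2: R[0] = W
Query 3: L[0] = O
Query 4: R[3] = Y

Answer: W W O Y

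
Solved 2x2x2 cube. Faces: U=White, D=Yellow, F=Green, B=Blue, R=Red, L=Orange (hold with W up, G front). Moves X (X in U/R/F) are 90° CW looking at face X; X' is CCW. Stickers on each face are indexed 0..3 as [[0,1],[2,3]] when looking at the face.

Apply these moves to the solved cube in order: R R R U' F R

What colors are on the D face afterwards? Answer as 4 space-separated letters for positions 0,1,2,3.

After move 1 (R): R=RRRR U=WGWG F=GYGY D=YBYB B=WBWB
After move 2 (R): R=RRRR U=WYWY F=GBGB D=YWYW B=GBGB
After move 3 (R): R=RRRR U=WBWB F=GWGW D=YGYG B=YBYB
After move 4 (U'): U=BBWW F=OOGW R=GWRR B=RRYB L=YBOO
After move 5 (F): F=GOWO U=BBOB R=WWWR D=RGYG L=YYOG
After move 6 (R): R=WWRW U=BOOO F=GGWG D=RYYR B=BRBB
Query: D face = RYYR

Answer: R Y Y R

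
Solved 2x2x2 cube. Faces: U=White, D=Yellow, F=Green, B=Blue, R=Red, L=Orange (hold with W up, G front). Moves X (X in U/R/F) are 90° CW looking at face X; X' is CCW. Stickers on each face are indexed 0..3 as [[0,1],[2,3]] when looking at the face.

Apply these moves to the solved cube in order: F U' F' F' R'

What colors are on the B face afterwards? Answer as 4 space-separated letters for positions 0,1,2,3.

Answer: Y R W B

Derivation:
After move 1 (F): F=GGGG U=WWOO R=WRWR D=RRYY L=OYOY
After move 2 (U'): U=WOWO F=OYGG R=GGWR B=WRBB L=BBOY
After move 3 (F'): F=YGOG U=WOGW R=RGRR D=BYYY L=BOOW
After move 4 (F'): F=GGYO U=WORR R=YGBR D=OWYY L=BWOG
After move 5 (R'): R=GRYB U=WBRW F=GOYR D=OGYO B=YRWB
Query: B face = YRWB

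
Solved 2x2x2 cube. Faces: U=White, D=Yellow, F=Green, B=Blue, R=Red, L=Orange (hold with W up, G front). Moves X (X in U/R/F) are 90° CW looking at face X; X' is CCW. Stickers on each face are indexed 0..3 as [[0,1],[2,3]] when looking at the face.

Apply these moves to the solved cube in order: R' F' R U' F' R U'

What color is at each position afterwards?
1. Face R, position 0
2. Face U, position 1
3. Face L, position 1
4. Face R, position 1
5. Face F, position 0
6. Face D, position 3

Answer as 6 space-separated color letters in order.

After move 1 (R'): R=RRRR U=WBWB F=GWGW D=YGYG B=YBYB
After move 2 (F'): F=WWGG U=WBRR R=GRYR D=OOYG L=OBOW
After move 3 (R): R=YGRR U=WWRG F=WOGG D=OYYY B=RBBB
After move 4 (U'): U=WGWR F=OBGG R=WORR B=YGBB L=RBOW
After move 5 (F'): F=BGOG U=WGWR R=YOOR D=BWYY L=RROW
After move 6 (R): R=OYRO U=WGWG F=BWOY D=BBYY B=RGGB
After move 7 (U'): U=GGWW F=RROY R=BWRO B=OYGB L=RGOW
Query 1: R[0] = B
Query 2: U[1] = G
Query 3: L[1] = G
Query 4: R[1] = W
Query 5: F[0] = R
Query 6: D[3] = Y

Answer: B G G W R Y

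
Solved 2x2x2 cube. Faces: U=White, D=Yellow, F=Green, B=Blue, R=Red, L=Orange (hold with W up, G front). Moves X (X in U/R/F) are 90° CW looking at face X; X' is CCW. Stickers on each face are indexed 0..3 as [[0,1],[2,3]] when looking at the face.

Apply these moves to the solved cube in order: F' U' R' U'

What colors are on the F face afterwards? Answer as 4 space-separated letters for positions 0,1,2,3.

Answer: B B G R

Derivation:
After move 1 (F'): F=GGGG U=WWRR R=YRYR D=OOYY L=OWOW
After move 2 (U'): U=WRWR F=OWGG R=GGYR B=YRBB L=BBOW
After move 3 (R'): R=GRGY U=WBWY F=ORGR D=OWYG B=YROB
After move 4 (U'): U=BYWW F=BBGR R=ORGY B=GROB L=YROW
Query: F face = BBGR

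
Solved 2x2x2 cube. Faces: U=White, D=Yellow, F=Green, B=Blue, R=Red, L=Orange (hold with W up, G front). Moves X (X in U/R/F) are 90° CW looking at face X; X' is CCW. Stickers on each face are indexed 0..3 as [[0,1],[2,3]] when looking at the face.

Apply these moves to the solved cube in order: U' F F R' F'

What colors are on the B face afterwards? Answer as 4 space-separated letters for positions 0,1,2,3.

Answer: Y R W B

Derivation:
After move 1 (U'): U=WWWW F=OOGG R=GGRR B=RRBB L=BBOO
After move 2 (F): F=GOGO U=WWOB R=WGWR D=RGYY L=BYOY
After move 3 (F): F=GGOO U=WWYY R=OGBR D=WWYY L=BROG
After move 4 (R'): R=GROB U=WBYR F=GWOY D=WGYO B=YRWB
After move 5 (F'): F=WYGO U=WBGO R=GRWB D=RGYO L=BROY
Query: B face = YRWB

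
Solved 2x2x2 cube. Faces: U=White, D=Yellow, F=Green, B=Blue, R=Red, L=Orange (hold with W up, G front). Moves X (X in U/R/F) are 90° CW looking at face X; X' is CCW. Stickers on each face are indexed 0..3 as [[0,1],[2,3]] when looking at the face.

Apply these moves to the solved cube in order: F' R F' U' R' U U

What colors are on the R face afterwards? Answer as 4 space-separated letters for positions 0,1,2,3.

Answer: R B O O

Derivation:
After move 1 (F'): F=GGGG U=WWRR R=YRYR D=OOYY L=OWOW
After move 2 (R): R=YYRR U=WGRG F=GOGY D=OBYB B=RBWB
After move 3 (F'): F=OYGG U=WGYR R=BYOR D=WWYB L=OGOR
After move 4 (U'): U=GRWY F=OGGG R=OYOR B=BYWB L=RBOR
After move 5 (R'): R=YROO U=GWWB F=ORGY D=WGYG B=BYWB
After move 6 (U): U=WGBW F=YRGY R=BYOO B=RBWB L=OROR
After move 7 (U): U=BWWG F=BYGY R=RBOO B=ORWB L=YROR
Query: R face = RBOO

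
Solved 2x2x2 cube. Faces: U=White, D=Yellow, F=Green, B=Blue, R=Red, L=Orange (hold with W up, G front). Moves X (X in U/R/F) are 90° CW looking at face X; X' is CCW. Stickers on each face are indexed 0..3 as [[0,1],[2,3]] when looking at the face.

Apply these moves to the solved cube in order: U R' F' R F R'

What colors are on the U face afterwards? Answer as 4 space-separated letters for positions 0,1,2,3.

Answer: W B W B

Derivation:
After move 1 (U): U=WWWW F=RRGG R=BBRR B=OOBB L=GGOO
After move 2 (R'): R=BRBR U=WBWO F=RWGW D=YRYG B=YOYB
After move 3 (F'): F=WWRG U=WBBB R=RRYR D=GOYG L=GOOW
After move 4 (R): R=YRRR U=WWBG F=WORG D=GYYY B=BOBB
After move 5 (F): F=RWGO U=WWWO R=BRGR D=RYYY L=GGOY
After move 6 (R'): R=RRBG U=WBWB F=RWGO D=RWYO B=YOYB
Query: U face = WBWB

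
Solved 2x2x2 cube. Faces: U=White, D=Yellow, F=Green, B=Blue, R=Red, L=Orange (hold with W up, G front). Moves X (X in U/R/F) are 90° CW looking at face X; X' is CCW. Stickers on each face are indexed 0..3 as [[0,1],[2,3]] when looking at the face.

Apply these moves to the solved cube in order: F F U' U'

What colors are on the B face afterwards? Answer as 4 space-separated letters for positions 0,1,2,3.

Answer: G G B B

Derivation:
After move 1 (F): F=GGGG U=WWOO R=WRWR D=RRYY L=OYOY
After move 2 (F): F=GGGG U=WWYY R=OROR D=WWYY L=OROR
After move 3 (U'): U=WYWY F=ORGG R=GGOR B=ORBB L=BBOR
After move 4 (U'): U=YYWW F=BBGG R=OROR B=GGBB L=OROR
Query: B face = GGBB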